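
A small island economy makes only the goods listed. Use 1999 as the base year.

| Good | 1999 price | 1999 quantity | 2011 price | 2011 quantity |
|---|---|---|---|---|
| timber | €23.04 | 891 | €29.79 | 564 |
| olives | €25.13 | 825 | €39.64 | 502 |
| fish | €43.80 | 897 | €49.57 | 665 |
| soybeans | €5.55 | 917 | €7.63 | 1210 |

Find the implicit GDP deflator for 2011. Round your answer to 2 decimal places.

128.39

Nominal GDP 2011 = 29.79·564 + 39.64·502 + 49.57·665 + 7.63·1210 = 78897.19.
Real GDP 2011 (at 1999 prices) = 23.04·564 + 25.13·502 + 43.80·665 + 5.55·1210 = 61452.32.
Deflator = Nominal/Real × 100 = 78897.19/61452.32 × 100 = 128.388.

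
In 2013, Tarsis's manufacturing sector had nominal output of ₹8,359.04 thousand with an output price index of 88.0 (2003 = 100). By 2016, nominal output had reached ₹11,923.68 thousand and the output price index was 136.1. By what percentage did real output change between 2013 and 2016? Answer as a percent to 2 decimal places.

-7.77%

Deflate each year: 2013 → 8359.04/0.880 = 9498.91; 2016 → 11923.68/1.361 = 8760.97.
So real output changed by 8760.97/9498.91 − 1 = -0.0777, i.e. -7.77%.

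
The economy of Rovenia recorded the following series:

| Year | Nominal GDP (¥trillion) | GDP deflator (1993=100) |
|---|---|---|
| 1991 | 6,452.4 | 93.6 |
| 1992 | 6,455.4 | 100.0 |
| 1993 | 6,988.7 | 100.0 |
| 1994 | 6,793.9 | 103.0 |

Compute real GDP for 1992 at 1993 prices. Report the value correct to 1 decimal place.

Real GDP 1992 = 6455.4 / 1.000 = 6455.40.

¥6,455.4 trillion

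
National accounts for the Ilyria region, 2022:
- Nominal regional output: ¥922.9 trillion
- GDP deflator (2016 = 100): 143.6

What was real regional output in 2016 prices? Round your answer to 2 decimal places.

¥642.69 trillion

Real regional output = Nominal / (GDP deflator/100) = 922.9 / 1.436 = 642.69.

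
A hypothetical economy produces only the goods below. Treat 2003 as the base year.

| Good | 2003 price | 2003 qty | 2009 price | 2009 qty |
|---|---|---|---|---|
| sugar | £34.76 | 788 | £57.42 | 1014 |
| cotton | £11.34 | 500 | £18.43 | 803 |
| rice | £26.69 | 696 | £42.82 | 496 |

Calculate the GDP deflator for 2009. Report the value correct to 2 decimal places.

163.67

Nominal GDP 2009 = 57.42·1014 + 18.43·803 + 42.82·496 = 94261.89.
Real GDP 2009 (at 2003 prices) = 34.76·1014 + 11.34·803 + 26.69·496 = 57590.90.
Deflator = Nominal/Real × 100 = 94261.89/57590.90 × 100 = 163.675.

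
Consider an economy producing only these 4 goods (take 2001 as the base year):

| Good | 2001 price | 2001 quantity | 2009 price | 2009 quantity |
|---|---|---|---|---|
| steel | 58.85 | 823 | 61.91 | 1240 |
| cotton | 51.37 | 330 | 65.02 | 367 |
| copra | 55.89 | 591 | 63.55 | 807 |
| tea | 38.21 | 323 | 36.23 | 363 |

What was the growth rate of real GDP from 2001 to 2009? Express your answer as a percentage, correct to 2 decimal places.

36.15%

Real GDP 2001 = Nominal GDP 2001 = 58.85·823 + 51.37·330 + 55.89·591 + 38.21·323 = 110758.47.
Real GDP 2009 (at 2001 prices) = 58.85·1240 + 51.37·367 + 55.89·807 + 38.21·363 = 150800.25.
Real growth = 150800.25/110758.47 − 1 = 0.3615.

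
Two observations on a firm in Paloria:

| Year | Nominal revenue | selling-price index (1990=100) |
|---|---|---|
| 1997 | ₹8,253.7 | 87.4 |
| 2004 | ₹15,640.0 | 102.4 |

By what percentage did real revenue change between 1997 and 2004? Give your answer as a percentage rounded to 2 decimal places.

Real revenue 1997 = 8253.7 / 0.874 = 9443.59.
Real revenue 2004 = 15640.0 / 1.024 = 15273.44.
Real growth = 15273.44 / 9443.59 − 1 = 0.6173.

61.73%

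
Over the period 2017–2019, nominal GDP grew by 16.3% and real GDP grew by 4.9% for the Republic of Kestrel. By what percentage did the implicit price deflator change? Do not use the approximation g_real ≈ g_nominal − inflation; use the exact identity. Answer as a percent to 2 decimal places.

(1 + g_nom) = (1 + g_real)(1 + π), so π = 1.1630 / 1.0490 − 1 = 0.10867.

10.87%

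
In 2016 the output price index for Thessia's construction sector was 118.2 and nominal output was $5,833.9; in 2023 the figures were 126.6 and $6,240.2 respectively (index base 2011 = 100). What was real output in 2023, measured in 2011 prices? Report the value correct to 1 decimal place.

$4,929.1

Real output = Nominal / (output price index/100) = 6240.2 / 1.266 = 4929.07.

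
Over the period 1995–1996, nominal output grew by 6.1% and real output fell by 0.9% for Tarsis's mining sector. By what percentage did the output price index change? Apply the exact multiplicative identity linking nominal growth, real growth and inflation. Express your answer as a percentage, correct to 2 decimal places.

(1 + g_nom) = (1 + g_real)(1 + π), so π = 1.0610 / 0.9910 − 1 = 0.07064.

7.06%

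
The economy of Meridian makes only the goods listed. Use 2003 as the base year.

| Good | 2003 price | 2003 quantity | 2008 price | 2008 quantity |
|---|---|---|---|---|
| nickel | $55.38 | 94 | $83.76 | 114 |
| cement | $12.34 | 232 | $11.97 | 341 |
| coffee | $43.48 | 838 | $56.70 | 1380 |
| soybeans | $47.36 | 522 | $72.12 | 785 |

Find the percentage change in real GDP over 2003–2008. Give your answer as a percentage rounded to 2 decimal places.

Real GDP 2003 = Nominal GDP 2003 = 55.38·94 + 12.34·232 + 43.48·838 + 47.36·522 = 69226.76.
Real GDP 2008 (at 2003 prices) = 55.38·114 + 12.34·341 + 43.48·1380 + 47.36·785 = 107701.26.
Real growth = 107701.26/69226.76 − 1 = 0.5558.

55.58%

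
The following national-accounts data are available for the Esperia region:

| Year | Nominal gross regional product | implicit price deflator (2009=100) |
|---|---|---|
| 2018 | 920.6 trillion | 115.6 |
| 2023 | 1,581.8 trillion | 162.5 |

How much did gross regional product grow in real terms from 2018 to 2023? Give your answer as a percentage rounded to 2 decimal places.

22.23%

Deflate each year: 2018 → 920.6/1.156 = 796.37; 2023 → 1581.8/1.625 = 973.42.
So real gross regional product changed by 973.42/796.37 − 1 = 0.2223, i.e. 22.23%.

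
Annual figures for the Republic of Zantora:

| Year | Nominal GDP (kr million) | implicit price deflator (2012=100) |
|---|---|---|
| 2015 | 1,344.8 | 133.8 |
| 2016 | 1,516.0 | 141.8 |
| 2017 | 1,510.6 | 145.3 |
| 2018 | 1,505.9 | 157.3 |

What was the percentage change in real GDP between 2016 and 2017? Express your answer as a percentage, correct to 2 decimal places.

-2.76%

Real GDP 2016 = 1516.0/1.418 = 1069.11.
Real GDP 2017 = 1510.6/1.453 = 1039.64.
Change = 1039.64/1069.11 − 1 = -0.0276.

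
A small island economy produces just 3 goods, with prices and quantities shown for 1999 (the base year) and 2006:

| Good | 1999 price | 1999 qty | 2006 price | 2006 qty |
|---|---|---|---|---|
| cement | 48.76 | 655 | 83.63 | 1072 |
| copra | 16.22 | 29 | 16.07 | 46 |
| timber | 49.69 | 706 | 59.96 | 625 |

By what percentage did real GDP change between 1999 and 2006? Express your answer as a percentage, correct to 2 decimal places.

Real GDP 1999 = Nominal GDP 1999 = 48.76·655 + 16.22·29 + 49.69·706 = 67489.32.
Real GDP 2006 (at 1999 prices) = 48.76·1072 + 16.22·46 + 49.69·625 = 84073.09.
Real growth = 84073.09/67489.32 − 1 = 0.2457.

24.57%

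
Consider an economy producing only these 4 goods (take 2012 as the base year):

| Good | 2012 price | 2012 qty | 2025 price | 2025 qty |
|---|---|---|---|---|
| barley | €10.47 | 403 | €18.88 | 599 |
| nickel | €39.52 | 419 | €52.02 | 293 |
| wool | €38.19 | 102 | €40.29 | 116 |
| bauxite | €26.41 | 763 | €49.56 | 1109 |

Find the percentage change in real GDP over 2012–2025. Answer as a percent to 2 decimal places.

15.05%

Real GDP 2012 = Nominal GDP 2012 = 10.47·403 + 39.52·419 + 38.19·102 + 26.41·763 = 44824.50.
Real GDP 2025 (at 2012 prices) = 10.47·599 + 39.52·293 + 38.19·116 + 26.41·1109 = 51569.62.
Real growth = 51569.62/44824.50 − 1 = 0.1505.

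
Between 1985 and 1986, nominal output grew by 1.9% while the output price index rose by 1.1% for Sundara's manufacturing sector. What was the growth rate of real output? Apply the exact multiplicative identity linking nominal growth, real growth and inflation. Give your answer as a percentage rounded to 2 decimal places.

0.79%

(1 + g_nom) = (1 + g_real)(1 + π), so g_real = 1.0190 / 1.0110 − 1 = 0.00791.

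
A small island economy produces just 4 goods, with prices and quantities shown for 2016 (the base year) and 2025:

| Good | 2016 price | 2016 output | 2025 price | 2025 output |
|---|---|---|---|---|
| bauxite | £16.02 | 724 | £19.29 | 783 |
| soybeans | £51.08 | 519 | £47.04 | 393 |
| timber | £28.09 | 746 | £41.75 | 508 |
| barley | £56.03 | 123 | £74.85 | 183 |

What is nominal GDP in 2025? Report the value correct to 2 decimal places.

£68497.34

Nominal GDP 2025 = Σ (p_2025 × q_2025) = 19.29·783 + 47.04·393 + 41.75·508 + 74.85·183 = 68497.34.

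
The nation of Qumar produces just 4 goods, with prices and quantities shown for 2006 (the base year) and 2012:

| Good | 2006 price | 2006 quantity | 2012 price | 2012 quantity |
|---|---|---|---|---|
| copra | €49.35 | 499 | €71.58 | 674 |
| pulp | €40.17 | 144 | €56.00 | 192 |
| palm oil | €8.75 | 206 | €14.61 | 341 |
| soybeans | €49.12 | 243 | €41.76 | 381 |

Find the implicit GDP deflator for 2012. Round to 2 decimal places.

127.47

Nominal GDP 2012 = 71.58·674 + 56.00·192 + 14.61·341 + 41.76·381 = 79889.49.
Real GDP 2012 (at 2006 prices) = 49.35·674 + 40.17·192 + 8.75·341 + 49.12·381 = 62673.01.
Deflator = Nominal/Real × 100 = 79889.49/62673.01 × 100 = 127.470.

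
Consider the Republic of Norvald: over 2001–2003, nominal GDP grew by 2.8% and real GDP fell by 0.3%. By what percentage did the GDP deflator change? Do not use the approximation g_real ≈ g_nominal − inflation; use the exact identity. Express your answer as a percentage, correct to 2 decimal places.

(1 + g_nom) = (1 + g_real)(1 + π), so π = 1.0280 / 0.9970 − 1 = 0.03109.

3.11%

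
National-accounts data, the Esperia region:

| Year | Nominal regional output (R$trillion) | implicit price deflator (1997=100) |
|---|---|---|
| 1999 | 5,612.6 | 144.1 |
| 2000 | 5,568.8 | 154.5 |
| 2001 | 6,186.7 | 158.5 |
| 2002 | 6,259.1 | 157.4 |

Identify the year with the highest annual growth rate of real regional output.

2000: real = 5568.8/1.545 = 3604.40; growth vs 1999 (3894.93) = -7.46%.
2001: real = 6186.7/1.585 = 3903.28; growth vs 2000 (3604.40) = 8.29%.
2002: real = 6259.1/1.574 = 3976.56; growth vs 2001 (3903.28) = 1.88%.

2001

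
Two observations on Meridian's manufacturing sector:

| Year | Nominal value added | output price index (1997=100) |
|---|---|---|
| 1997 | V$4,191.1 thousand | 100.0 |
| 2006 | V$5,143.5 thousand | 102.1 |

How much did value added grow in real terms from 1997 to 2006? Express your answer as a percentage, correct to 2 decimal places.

20.20%

Deflate each year: 1997 → 4191.1/1.000 = 4191.10; 2006 → 5143.5/1.021 = 5037.71.
So real value added changed by 5037.71/4191.10 − 1 = 0.2020, i.e. 20.20%.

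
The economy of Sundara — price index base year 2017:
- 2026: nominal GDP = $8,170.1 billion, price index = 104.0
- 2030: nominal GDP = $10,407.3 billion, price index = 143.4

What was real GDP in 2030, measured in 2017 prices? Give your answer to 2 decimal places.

Real GDP = Nominal / (price index/100) = 10407.3 / 1.434 = 7257.53.

$7,257.53 billion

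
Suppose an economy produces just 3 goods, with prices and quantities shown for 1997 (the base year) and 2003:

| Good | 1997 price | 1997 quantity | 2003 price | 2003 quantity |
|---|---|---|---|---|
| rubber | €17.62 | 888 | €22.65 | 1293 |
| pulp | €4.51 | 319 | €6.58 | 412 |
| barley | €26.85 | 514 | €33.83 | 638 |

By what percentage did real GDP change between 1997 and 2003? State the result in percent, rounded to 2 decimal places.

35.24%

Real GDP 1997 = Nominal GDP 1997 = 17.62·888 + 4.51·319 + 26.85·514 = 30886.15.
Real GDP 2003 (at 1997 prices) = 17.62·1293 + 4.51·412 + 26.85·638 = 41771.08.
Real growth = 41771.08/30886.15 − 1 = 0.3524.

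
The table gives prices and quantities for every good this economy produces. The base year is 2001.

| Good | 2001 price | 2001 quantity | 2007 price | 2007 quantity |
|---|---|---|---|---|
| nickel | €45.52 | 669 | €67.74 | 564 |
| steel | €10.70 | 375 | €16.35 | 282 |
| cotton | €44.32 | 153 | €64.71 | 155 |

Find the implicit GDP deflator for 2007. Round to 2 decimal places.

148.61

Nominal GDP 2007 = 67.74·564 + 16.35·282 + 64.71·155 = 52846.11.
Real GDP 2007 (at 2001 prices) = 45.52·564 + 10.70·282 + 44.32·155 = 35560.28.
Deflator = Nominal/Real × 100 = 52846.11/35560.28 × 100 = 148.610.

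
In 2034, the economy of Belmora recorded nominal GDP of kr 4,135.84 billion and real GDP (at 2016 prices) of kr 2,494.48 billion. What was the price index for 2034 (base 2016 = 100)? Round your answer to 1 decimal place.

165.8

price index = (Nominal / Real) × 100 = 4135.84 / 2494.48 × 100 = 165.80.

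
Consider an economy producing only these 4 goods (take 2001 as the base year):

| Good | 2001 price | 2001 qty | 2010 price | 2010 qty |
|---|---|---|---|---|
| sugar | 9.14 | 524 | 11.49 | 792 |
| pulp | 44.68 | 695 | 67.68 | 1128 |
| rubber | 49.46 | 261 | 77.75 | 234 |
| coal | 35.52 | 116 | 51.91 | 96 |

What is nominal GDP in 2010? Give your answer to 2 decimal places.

108619.98

Nominal GDP 2010 = Σ (p_2010 × q_2010) = 11.49·792 + 67.68·1128 + 77.75·234 + 51.91·96 = 108619.98.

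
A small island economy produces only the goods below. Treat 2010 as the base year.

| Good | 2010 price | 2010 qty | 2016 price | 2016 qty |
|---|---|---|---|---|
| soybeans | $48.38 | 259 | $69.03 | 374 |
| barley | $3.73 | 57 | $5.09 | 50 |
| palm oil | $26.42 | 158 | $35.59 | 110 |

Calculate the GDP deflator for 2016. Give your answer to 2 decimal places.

Nominal GDP 2016 = 69.03·374 + 5.09·50 + 35.59·110 = 29986.62.
Real GDP 2016 (at 2010 prices) = 48.38·374 + 3.73·50 + 26.42·110 = 21186.82.
Deflator = Nominal/Real × 100 = 29986.62/21186.82 × 100 = 141.534.

141.53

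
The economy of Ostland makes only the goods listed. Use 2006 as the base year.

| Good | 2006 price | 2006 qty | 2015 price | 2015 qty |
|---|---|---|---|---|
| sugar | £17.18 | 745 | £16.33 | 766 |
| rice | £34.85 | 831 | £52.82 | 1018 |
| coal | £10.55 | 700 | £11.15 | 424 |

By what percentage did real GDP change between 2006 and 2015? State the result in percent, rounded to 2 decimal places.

Real GDP 2006 = Nominal GDP 2006 = 17.18·745 + 34.85·831 + 10.55·700 = 49144.45.
Real GDP 2015 (at 2006 prices) = 17.18·766 + 34.85·1018 + 10.55·424 = 53110.38.
Real growth = 53110.38/49144.45 − 1 = 0.0807.

8.07%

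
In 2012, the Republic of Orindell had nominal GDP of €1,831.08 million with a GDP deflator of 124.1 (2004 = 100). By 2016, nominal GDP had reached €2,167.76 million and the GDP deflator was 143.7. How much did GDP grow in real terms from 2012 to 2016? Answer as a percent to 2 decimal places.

2.24%

Real GDP 2012 = 1831.08 / 1.241 = 1475.49.
Real GDP 2016 = 2167.76 / 1.437 = 1508.53.
Real growth = 1508.53 / 1475.49 − 1 = 0.0224.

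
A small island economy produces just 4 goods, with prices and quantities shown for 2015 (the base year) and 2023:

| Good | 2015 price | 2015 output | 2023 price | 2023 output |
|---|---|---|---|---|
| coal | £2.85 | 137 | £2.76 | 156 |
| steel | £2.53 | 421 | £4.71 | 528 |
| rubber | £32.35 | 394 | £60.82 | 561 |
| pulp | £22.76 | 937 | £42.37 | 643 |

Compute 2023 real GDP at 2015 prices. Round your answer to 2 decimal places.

Real GDP 2023 = Σ (p_2015 × q_2023) = 2.85·156 + 2.53·528 + 32.35·561 + 22.76·643 = 34563.47.

£34563.47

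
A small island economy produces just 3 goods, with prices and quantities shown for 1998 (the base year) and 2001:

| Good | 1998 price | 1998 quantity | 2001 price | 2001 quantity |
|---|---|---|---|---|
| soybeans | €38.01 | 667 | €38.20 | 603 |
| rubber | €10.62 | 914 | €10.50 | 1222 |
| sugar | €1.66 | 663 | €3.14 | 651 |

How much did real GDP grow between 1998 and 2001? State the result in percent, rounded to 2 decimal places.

2.26%

Real GDP 1998 = Nominal GDP 1998 = 38.01·667 + 10.62·914 + 1.66·663 = 36159.93.
Real GDP 2001 (at 1998 prices) = 38.01·603 + 10.62·1222 + 1.66·651 = 36978.33.
Real growth = 36978.33/36159.93 − 1 = 0.0226.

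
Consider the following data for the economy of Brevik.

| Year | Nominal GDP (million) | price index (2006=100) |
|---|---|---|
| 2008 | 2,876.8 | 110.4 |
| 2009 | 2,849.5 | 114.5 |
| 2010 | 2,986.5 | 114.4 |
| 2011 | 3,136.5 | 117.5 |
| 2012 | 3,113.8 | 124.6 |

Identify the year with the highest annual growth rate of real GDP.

2009: real = 2849.5/1.145 = 2488.65; growth vs 2008 (2605.80) = -4.50%.
2010: real = 2986.5/1.144 = 2610.58; growth vs 2009 (2488.65) = 4.90%.
2011: real = 3136.5/1.175 = 2669.36; growth vs 2010 (2610.58) = 2.25%.
2012: real = 3113.8/1.246 = 2499.04; growth vs 2011 (2669.36) = -6.38%.

2010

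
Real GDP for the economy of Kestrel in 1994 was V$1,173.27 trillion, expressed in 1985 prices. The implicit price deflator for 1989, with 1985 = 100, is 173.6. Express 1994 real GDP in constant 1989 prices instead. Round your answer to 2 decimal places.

V$2,036.80 trillion

Real GDP in 1989 prices = Real GDP in 1985 prices × (P_1989/P_1985) = 1173.27 × 1.736 = 2036.80.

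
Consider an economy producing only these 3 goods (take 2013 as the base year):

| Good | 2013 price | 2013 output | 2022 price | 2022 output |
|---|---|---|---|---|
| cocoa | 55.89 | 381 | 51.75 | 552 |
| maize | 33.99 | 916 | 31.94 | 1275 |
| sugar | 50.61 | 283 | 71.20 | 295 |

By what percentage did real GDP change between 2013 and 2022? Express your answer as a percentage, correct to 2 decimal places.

33.51%

Real GDP 2013 = Nominal GDP 2013 = 55.89·381 + 33.99·916 + 50.61·283 = 66751.56.
Real GDP 2022 (at 2013 prices) = 55.89·552 + 33.99·1275 + 50.61·295 = 89118.48.
Real growth = 89118.48/66751.56 − 1 = 0.3351.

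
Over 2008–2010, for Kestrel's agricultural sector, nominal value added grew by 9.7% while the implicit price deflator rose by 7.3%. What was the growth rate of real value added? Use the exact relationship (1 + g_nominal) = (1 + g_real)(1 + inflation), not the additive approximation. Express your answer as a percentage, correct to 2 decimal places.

(1 + g_nom) = (1 + g_real)(1 + π), so g_real = 1.0970 / 1.0730 − 1 = 0.02237.

2.24%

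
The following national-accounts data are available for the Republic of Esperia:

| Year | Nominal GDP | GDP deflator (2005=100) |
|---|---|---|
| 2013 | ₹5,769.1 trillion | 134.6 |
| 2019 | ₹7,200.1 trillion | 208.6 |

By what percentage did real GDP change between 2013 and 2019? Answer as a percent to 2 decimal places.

Real GDP 2013 = 5769.1 / 1.346 = 4286.11.
Real GDP 2019 = 7200.1 / 2.086 = 3451.63.
Real growth = 3451.63 / 4286.11 − 1 = -0.1947.

-19.47%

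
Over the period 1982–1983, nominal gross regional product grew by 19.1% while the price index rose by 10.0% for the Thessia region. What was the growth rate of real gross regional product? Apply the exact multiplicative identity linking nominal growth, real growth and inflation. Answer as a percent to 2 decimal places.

8.27%

(1 + g_nom) = (1 + g_real)(1 + π), so g_real = 1.1910 / 1.1000 − 1 = 0.08273.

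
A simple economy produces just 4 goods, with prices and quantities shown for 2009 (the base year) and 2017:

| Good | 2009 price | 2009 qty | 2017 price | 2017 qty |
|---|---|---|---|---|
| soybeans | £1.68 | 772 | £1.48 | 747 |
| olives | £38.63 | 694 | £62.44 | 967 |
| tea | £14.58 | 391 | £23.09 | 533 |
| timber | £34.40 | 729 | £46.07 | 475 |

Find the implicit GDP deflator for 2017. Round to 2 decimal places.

152.54

Nominal GDP 2017 = 1.48·747 + 62.44·967 + 23.09·533 + 46.07·475 = 95675.26.
Real GDP 2017 (at 2009 prices) = 1.68·747 + 38.63·967 + 14.58·533 + 34.40·475 = 62721.31.
Deflator = Nominal/Real × 100 = 95675.26/62721.31 × 100 = 152.540.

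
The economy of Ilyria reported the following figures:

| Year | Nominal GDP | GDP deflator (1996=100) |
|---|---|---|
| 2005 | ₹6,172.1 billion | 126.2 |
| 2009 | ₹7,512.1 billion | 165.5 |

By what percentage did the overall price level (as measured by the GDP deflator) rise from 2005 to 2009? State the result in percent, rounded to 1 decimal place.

31.1%

Price-level change = 165.5 / 126.2 − 1 = 0.3114.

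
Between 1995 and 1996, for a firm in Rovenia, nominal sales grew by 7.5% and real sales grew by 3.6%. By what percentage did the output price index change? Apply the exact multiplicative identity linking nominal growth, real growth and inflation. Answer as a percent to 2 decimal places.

(1 + g_nom) = (1 + g_real)(1 + π), so π = 1.0750 / 1.0360 − 1 = 0.03764.

3.76%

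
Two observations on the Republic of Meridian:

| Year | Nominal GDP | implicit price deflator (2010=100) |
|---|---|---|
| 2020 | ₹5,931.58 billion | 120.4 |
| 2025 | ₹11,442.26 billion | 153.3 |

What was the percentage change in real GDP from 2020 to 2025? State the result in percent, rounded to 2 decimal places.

Deflate each year: 2020 → 5931.58/1.204 = 4926.56; 2025 → 11442.26/1.533 = 7463.97.
So real GDP changed by 7463.97/4926.56 − 1 = 0.5150, i.e. 51.50%.

51.50%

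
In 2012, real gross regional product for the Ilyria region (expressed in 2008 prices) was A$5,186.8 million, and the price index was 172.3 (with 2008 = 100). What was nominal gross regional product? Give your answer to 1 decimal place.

A$8,936.9 million

Nominal gross regional product = Real × (price index/100) = 5186.8 × 1.723 = 8936.86.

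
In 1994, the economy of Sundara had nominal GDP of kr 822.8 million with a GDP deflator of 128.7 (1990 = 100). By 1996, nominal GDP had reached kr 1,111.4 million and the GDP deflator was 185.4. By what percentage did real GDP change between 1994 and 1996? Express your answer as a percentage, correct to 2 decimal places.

Real GDP 1994 = 822.8 / 1.287 = 639.32.
Real GDP 1996 = 1111.4 / 1.854 = 599.46.
Real growth = 599.46 / 639.32 − 1 = -0.0623.

-6.23%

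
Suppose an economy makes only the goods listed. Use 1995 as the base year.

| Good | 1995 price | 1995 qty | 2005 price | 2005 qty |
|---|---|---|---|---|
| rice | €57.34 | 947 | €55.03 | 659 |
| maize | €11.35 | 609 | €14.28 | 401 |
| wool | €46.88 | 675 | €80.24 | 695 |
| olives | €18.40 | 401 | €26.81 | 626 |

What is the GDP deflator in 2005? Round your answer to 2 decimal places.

132.51

Nominal GDP 2005 = 55.03·659 + 14.28·401 + 80.24·695 + 26.81·626 = 114540.91.
Real GDP 2005 (at 1995 prices) = 57.34·659 + 11.35·401 + 46.88·695 + 18.40·626 = 86438.41.
Deflator = Nominal/Real × 100 = 114540.91/86438.41 × 100 = 132.512.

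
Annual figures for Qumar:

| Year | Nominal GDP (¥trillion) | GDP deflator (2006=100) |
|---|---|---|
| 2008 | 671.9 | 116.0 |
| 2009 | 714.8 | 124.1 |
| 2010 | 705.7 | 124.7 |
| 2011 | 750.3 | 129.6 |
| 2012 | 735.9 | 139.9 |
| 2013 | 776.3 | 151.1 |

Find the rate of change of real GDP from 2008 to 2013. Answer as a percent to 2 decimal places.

-11.30%

Real GDP 2008 = 671.9/1.160 = 579.22.
Real GDP 2013 = 776.3/1.511 = 513.77.
Change = 513.77/579.22 − 1 = -0.1130.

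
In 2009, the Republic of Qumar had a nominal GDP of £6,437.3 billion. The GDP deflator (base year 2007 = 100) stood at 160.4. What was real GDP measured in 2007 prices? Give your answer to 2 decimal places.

£4,013.28 billion

Real GDP = Nominal / (GDP deflator/100) = 6437.3 / 1.604 = 4013.28.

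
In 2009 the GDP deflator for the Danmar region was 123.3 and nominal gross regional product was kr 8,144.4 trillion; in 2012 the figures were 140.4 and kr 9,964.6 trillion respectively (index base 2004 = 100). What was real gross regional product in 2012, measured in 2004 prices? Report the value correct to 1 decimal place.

kr 7,097.3 trillion

Real gross regional product = Nominal / (GDP deflator/100) = 9964.6 / 1.404 = 7097.29.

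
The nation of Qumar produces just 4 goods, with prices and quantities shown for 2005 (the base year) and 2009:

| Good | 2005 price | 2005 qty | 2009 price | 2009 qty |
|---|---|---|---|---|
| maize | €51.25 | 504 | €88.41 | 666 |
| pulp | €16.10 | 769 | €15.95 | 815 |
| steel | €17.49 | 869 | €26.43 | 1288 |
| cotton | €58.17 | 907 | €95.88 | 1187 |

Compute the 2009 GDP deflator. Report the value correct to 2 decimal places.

158.28

Nominal GDP 2009 = 88.41·666 + 15.95·815 + 26.43·1288 + 95.88·1187 = 219731.71.
Real GDP 2009 (at 2005 prices) = 51.25·666 + 16.10·815 + 17.49·1288 + 58.17·1187 = 138828.91.
Deflator = Nominal/Real × 100 = 219731.71/138828.91 × 100 = 158.275.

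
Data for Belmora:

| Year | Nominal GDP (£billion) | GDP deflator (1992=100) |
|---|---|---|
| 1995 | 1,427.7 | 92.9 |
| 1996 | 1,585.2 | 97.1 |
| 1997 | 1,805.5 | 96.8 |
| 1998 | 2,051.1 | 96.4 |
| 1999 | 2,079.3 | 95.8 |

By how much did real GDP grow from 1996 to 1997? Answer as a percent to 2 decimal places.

Real GDP 1996 = 1585.2/0.971 = 1632.54.
Real GDP 1997 = 1805.5/0.968 = 1865.19.
Change = 1865.19/1632.54 − 1 = 0.1425.

14.25%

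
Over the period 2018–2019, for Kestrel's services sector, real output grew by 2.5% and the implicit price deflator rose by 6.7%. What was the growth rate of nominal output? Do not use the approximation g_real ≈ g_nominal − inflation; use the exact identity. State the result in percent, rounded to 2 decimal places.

9.37%

(1 + g_nom) = (1 + g_real)(1 + π) = 1.0250 × 1.0670 = 1.09368.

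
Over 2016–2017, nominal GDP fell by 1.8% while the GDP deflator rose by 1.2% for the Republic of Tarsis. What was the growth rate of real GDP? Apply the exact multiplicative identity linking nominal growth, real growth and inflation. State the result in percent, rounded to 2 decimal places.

(1 + g_nom) = (1 + g_real)(1 + π), so g_real = 0.9820 / 1.0120 − 1 = -0.02964.

-2.96%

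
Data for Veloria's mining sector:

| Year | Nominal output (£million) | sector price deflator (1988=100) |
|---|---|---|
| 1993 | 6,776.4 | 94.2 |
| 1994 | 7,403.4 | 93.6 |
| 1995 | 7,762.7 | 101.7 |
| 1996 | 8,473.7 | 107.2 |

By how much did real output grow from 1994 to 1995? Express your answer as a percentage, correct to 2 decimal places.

Real output 1994 = 7403.4/0.936 = 7909.62.
Real output 1995 = 7762.7/1.017 = 7632.94.
Change = 7632.94/7909.62 − 1 = -0.0350.

-3.50%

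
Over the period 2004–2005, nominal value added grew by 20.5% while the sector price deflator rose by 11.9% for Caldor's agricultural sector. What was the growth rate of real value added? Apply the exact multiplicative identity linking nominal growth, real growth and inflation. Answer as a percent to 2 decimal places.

7.69%

(1 + g_nom) = (1 + g_real)(1 + π), so g_real = 1.2050 / 1.1190 − 1 = 0.07685.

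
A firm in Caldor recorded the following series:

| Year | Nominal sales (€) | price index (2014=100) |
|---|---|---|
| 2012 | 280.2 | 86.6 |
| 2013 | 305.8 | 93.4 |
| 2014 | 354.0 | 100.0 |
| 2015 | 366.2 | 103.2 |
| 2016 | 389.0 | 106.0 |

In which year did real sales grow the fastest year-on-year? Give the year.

2014

2013: real = 305.8/0.934 = 327.41; growth vs 2012 (323.56) = 1.19%.
2014: real = 354.0/1.000 = 354.00; growth vs 2013 (327.41) = 8.12%.
2015: real = 366.2/1.032 = 354.84; growth vs 2014 (354.00) = 0.24%.
2016: real = 389.0/1.060 = 366.98; growth vs 2015 (354.84) = 3.42%.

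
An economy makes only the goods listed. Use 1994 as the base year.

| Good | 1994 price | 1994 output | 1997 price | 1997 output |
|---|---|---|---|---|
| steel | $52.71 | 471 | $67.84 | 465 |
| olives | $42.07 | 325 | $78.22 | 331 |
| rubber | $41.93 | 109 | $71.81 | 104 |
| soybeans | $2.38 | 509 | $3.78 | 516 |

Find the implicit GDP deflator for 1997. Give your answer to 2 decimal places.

151.86

Nominal GDP 1997 = 67.84·465 + 78.22·331 + 71.81·104 + 3.78·516 = 66855.14.
Real GDP 1997 (at 1994 prices) = 52.71·465 + 42.07·331 + 41.93·104 + 2.38·516 = 44024.12.
Deflator = Nominal/Real × 100 = 66855.14/44024.12 × 100 = 151.860.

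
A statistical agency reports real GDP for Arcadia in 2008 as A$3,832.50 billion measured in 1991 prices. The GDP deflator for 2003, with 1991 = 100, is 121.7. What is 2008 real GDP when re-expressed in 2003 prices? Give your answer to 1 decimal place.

Real GDP in 2003 prices = Real GDP in 1991 prices × (P_2003/P_1991) = 3832.50 × 1.217 = 4664.15.

A$4,664.2 billion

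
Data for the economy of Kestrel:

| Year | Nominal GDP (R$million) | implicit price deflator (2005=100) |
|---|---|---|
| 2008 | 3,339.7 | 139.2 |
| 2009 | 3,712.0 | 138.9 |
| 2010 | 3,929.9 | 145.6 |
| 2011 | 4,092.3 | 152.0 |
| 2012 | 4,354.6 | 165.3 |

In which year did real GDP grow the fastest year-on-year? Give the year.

2009: real = 3712.0/1.389 = 2672.43; growth vs 2008 (2399.21) = 11.39%.
2010: real = 3929.9/1.456 = 2699.11; growth vs 2009 (2672.43) = 1.00%.
2011: real = 4092.3/1.520 = 2692.30; growth vs 2010 (2699.11) = -0.25%.
2012: real = 4354.6/1.653 = 2634.36; growth vs 2011 (2692.30) = -2.15%.

2009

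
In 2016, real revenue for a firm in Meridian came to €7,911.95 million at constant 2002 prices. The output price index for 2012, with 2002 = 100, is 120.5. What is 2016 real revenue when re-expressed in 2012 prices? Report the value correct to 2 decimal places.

Real revenue in 2012 prices = Real revenue in 2002 prices × (P_2012/P_2002) = 7911.95 × 1.205 = 9533.90.

€9,533.90 million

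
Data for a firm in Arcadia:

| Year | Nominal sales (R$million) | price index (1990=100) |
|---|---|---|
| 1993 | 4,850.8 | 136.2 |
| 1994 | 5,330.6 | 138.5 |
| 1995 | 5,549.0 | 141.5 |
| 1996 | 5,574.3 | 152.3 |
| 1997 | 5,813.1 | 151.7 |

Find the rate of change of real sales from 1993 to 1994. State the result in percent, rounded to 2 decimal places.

Real sales 1993 = 4850.8/1.362 = 3561.53.
Real sales 1994 = 5330.6/1.385 = 3848.81.
Change = 3848.81/3561.53 − 1 = 0.0807.

8.07%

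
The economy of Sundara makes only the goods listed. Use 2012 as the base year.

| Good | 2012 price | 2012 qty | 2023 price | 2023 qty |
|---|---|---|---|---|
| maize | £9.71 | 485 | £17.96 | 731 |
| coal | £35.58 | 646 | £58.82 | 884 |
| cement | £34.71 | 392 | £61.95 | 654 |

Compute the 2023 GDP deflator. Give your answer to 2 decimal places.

Nominal GDP 2023 = 17.96·731 + 58.82·884 + 61.95·654 = 105640.94.
Real GDP 2023 (at 2012 prices) = 9.71·731 + 35.58·884 + 34.71·654 = 61251.07.
Deflator = Nominal/Real × 100 = 105640.94/61251.07 × 100 = 172.472.

172.47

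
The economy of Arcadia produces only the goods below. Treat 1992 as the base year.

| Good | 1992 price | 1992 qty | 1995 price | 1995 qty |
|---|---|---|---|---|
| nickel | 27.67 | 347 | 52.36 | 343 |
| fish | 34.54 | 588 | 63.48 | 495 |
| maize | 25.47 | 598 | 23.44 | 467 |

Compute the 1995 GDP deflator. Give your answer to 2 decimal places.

156.77

Nominal GDP 1995 = 52.36·343 + 63.48·495 + 23.44·467 = 60328.56.
Real GDP 1995 (at 1992 prices) = 27.67·343 + 34.54·495 + 25.47·467 = 38482.60.
Deflator = Nominal/Real × 100 = 60328.56/38482.60 × 100 = 156.768.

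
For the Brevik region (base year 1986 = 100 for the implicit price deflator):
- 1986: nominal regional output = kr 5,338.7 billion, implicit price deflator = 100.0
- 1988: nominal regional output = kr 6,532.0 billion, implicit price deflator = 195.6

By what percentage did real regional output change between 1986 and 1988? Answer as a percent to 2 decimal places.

-37.45%

Deflate each year: 1986 → 5338.7/1.000 = 5338.70; 1988 → 6532.0/1.956 = 3339.47.
So real regional output changed by 3339.47/5338.70 − 1 = -0.3745, i.e. -37.45%.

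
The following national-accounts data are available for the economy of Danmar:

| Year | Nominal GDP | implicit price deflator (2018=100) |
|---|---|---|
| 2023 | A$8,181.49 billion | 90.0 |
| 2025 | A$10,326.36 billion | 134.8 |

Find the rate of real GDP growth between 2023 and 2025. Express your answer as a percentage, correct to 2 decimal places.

Real GDP 2023 = 8181.49 / 0.900 = 9090.54.
Real GDP 2025 = 10326.36 / 1.348 = 7660.50.
Real growth = 7660.50 / 9090.54 − 1 = -0.1573.

-15.73%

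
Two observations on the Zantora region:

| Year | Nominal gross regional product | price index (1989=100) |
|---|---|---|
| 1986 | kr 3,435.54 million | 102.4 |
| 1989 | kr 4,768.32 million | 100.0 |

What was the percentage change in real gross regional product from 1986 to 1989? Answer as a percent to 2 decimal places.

42.12%

Real gross regional product 1986 = 3435.54 / 1.024 = 3355.02.
Real gross regional product 1989 = 4768.32 / 1.000 = 4768.32.
Real growth = 4768.32 / 3355.02 − 1 = 0.4212.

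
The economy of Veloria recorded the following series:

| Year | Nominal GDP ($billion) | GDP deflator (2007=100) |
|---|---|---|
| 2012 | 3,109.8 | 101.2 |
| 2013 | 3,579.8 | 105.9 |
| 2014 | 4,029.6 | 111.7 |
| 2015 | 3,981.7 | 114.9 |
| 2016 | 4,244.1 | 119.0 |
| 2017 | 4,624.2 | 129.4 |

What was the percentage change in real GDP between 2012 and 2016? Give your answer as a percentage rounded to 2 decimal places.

Real GDP 2012 = 3109.8/1.012 = 3072.92.
Real GDP 2016 = 4244.1/1.190 = 3566.47.
Change = 3566.47/3072.92 − 1 = 0.1606.

16.06%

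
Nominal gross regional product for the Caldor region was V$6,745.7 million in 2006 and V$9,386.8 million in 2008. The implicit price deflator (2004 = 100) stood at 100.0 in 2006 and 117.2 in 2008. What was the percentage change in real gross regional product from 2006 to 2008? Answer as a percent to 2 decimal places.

Deflate each year: 2006 → 6745.7/1.000 = 6745.70; 2008 → 9386.8/1.172 = 8009.22.
So real gross regional product changed by 8009.22/6745.70 − 1 = 0.1873, i.e. 18.73%.

18.73%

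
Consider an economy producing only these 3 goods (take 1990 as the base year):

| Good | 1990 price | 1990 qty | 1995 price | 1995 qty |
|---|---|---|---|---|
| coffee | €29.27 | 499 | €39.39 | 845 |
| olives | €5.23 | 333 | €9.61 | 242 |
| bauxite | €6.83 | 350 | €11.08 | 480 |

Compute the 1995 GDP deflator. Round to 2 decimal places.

Nominal GDP 1995 = 39.39·845 + 9.61·242 + 11.08·480 = 40928.57.
Real GDP 1995 (at 1990 prices) = 29.27·845 + 5.23·242 + 6.83·480 = 29277.21.
Deflator = Nominal/Real × 100 = 40928.57/29277.21 × 100 = 139.797.

139.80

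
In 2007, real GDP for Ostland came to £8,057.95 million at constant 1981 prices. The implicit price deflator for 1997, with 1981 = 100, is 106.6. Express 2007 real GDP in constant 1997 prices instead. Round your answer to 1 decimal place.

£8,589.8 million

Real GDP in 1997 prices = Real GDP in 1981 prices × (P_1997/P_1981) = 8057.95 × 1.066 = 8589.77.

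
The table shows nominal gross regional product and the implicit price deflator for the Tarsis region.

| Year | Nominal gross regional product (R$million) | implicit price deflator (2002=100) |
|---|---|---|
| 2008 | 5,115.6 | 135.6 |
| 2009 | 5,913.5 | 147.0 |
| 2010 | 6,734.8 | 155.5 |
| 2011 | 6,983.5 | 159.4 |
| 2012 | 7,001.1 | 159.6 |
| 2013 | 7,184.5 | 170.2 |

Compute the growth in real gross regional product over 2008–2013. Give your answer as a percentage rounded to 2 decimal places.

Real gross regional product 2008 = 5115.6/1.356 = 3772.57.
Real gross regional product 2013 = 7184.5/1.702 = 4221.21.
Change = 4221.21/3772.57 − 1 = 0.1189.

11.89%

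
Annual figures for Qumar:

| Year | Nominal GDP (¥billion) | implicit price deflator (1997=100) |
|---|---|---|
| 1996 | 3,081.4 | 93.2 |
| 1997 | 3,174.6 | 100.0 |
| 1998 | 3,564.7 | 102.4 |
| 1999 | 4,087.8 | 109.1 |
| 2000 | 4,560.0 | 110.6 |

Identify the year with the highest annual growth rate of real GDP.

2000

1997: real = 3174.6/1.000 = 3174.60; growth vs 1996 (3306.22) = -3.98%.
1998: real = 3564.7/1.024 = 3481.15; growth vs 1997 (3174.60) = 9.66%.
1999: real = 4087.8/1.091 = 3746.84; growth vs 1998 (3481.15) = 7.63%.
2000: real = 4560.0/1.106 = 4122.97; growth vs 1999 (3746.84) = 10.04%.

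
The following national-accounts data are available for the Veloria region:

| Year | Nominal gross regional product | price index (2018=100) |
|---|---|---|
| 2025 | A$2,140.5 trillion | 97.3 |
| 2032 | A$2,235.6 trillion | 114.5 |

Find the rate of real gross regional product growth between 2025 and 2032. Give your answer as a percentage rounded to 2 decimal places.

Real gross regional product 2025 = 2140.5 / 0.973 = 2199.90.
Real gross regional product 2032 = 2235.6 / 1.145 = 1952.49.
Real growth = 1952.49 / 2199.90 − 1 = -0.1125.

-11.25%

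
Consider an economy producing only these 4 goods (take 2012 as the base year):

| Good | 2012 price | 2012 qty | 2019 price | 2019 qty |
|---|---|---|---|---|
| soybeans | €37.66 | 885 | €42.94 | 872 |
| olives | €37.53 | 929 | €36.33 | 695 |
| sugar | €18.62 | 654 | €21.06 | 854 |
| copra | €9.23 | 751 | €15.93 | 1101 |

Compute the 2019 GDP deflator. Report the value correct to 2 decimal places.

115.57

Nominal GDP 2019 = 42.94·872 + 36.33·695 + 21.06·854 + 15.93·1101 = 98217.20.
Real GDP 2019 (at 2012 prices) = 37.66·872 + 37.53·695 + 18.62·854 + 9.23·1101 = 84986.58.
Deflator = Nominal/Real × 100 = 98217.20/84986.58 × 100 = 115.568.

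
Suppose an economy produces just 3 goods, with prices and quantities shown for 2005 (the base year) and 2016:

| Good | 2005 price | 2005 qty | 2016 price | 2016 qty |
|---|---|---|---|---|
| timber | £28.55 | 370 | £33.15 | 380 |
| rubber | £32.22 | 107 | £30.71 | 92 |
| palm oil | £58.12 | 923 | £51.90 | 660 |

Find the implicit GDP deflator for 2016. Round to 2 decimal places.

Nominal GDP 2016 = 33.15·380 + 30.71·92 + 51.90·660 = 49676.32.
Real GDP 2016 (at 2005 prices) = 28.55·380 + 32.22·92 + 58.12·660 = 52172.44.
Deflator = Nominal/Real × 100 = 49676.32/52172.44 × 100 = 95.216.

95.22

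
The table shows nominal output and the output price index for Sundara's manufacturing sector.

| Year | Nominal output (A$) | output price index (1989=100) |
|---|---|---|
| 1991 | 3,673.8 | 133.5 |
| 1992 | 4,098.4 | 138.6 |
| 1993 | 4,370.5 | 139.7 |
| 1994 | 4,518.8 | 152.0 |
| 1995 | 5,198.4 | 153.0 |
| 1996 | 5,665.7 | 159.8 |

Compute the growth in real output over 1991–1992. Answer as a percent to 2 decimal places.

7.45%

Real output 1991 = 3673.8/1.335 = 2751.91.
Real output 1992 = 4098.4/1.386 = 2957.00.
Change = 2957.00/2751.91 − 1 = 0.0745.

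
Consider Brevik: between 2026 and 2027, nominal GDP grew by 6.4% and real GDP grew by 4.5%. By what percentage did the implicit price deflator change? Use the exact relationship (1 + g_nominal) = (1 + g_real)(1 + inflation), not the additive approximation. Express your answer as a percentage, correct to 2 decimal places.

(1 + g_nom) = (1 + g_real)(1 + π), so π = 1.0640 / 1.0450 − 1 = 0.01818.

1.82%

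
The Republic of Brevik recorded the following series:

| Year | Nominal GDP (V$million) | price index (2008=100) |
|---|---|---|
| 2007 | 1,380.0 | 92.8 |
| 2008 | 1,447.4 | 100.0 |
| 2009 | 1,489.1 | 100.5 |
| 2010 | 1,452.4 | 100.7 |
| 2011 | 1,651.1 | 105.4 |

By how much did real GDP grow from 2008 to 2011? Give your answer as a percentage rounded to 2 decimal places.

8.23%

Real GDP 2008 = 1447.4/1.000 = 1447.40.
Real GDP 2011 = 1651.1/1.054 = 1566.51.
Change = 1566.51/1447.40 − 1 = 0.0823.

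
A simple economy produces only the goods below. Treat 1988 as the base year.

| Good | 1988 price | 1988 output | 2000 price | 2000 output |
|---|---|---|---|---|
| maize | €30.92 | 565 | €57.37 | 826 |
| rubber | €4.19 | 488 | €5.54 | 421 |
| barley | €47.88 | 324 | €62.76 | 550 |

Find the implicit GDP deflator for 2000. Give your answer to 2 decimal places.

157.05

Nominal GDP 2000 = 57.37·826 + 5.54·421 + 62.76·550 = 84237.96.
Real GDP 2000 (at 1988 prices) = 30.92·826 + 4.19·421 + 47.88·550 = 53637.91.
Deflator = Nominal/Real × 100 = 84237.96/53637.91 × 100 = 157.049.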